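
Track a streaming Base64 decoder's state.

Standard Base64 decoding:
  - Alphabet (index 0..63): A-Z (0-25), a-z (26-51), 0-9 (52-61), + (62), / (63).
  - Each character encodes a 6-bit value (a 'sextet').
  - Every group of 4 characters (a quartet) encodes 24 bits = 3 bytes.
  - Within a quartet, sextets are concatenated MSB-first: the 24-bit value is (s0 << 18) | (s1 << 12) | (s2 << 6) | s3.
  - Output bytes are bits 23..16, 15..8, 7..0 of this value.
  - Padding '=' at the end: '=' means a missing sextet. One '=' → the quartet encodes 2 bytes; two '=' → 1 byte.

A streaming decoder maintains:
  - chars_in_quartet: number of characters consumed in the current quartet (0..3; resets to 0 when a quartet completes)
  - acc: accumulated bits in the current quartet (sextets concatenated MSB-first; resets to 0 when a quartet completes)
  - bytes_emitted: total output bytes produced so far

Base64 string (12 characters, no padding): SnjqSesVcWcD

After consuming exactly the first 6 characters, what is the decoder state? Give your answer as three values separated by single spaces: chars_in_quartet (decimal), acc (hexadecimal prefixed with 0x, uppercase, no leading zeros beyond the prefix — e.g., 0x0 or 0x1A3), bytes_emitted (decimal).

After char 0 ('S'=18): chars_in_quartet=1 acc=0x12 bytes_emitted=0
After char 1 ('n'=39): chars_in_quartet=2 acc=0x4A7 bytes_emitted=0
After char 2 ('j'=35): chars_in_quartet=3 acc=0x129E3 bytes_emitted=0
After char 3 ('q'=42): chars_in_quartet=4 acc=0x4A78EA -> emit 4A 78 EA, reset; bytes_emitted=3
After char 4 ('S'=18): chars_in_quartet=1 acc=0x12 bytes_emitted=3
After char 5 ('e'=30): chars_in_quartet=2 acc=0x49E bytes_emitted=3

Answer: 2 0x49E 3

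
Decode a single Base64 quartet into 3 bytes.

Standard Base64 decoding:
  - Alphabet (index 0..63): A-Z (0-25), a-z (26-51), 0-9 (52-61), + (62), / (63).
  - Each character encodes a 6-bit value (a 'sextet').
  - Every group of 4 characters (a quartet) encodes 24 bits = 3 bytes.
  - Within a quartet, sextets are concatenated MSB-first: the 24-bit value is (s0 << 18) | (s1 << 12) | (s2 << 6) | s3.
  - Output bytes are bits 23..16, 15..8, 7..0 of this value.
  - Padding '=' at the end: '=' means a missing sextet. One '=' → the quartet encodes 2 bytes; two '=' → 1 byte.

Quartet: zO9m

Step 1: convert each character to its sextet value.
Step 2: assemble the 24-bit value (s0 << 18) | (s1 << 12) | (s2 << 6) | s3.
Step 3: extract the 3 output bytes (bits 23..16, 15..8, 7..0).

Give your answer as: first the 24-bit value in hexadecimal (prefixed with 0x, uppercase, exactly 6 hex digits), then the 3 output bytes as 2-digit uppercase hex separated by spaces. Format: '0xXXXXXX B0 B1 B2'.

Answer: 0xCCEF66 CC EF 66

Derivation:
Sextets: z=51, O=14, 9=61, m=38
24-bit: (51<<18) | (14<<12) | (61<<6) | 38
      = 0xCC0000 | 0x00E000 | 0x000F40 | 0x000026
      = 0xCCEF66
Bytes: (v>>16)&0xFF=CC, (v>>8)&0xFF=EF, v&0xFF=66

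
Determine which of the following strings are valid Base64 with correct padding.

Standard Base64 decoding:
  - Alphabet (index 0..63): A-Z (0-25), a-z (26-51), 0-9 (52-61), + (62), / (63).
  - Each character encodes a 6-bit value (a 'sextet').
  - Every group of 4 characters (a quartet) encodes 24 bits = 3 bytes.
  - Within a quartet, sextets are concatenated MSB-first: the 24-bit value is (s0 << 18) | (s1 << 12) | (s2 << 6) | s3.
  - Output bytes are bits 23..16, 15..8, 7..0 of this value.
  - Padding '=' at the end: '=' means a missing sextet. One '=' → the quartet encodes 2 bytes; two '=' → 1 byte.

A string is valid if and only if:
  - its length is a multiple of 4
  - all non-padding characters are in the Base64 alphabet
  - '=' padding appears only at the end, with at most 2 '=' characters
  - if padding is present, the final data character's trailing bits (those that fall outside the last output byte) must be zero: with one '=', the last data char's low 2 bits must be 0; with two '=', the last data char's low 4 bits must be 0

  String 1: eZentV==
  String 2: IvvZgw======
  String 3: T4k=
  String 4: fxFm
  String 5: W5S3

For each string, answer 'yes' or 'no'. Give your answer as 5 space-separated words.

String 1: 'eZentV==' → invalid (bad trailing bits)
String 2: 'IvvZgw======' → invalid (6 pad chars (max 2))
String 3: 'T4k=' → valid
String 4: 'fxFm' → valid
String 5: 'W5S3' → valid

Answer: no no yes yes yes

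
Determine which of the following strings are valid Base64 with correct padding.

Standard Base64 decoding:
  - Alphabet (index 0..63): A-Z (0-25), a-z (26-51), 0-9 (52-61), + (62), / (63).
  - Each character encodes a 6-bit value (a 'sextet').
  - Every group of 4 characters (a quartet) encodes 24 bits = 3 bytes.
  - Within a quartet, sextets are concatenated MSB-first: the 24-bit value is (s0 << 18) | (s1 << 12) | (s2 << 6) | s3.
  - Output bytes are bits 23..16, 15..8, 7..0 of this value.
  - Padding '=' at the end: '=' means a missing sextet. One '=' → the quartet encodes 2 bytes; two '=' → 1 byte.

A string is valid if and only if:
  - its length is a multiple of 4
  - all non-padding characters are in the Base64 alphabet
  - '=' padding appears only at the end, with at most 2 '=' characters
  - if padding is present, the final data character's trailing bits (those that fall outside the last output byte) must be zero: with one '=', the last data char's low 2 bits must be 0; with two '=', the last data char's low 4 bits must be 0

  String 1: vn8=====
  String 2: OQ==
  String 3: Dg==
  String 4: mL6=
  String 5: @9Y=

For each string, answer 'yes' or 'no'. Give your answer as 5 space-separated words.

String 1: 'vn8=====' → invalid (5 pad chars (max 2))
String 2: 'OQ==' → valid
String 3: 'Dg==' → valid
String 4: 'mL6=' → invalid (bad trailing bits)
String 5: '@9Y=' → invalid (bad char(s): ['@'])

Answer: no yes yes no no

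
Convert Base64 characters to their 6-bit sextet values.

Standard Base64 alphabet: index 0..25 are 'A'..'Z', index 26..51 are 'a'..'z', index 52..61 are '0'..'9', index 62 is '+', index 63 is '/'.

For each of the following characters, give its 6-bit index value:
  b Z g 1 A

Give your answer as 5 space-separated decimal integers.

'b': a..z range, 26 + ord('b') − ord('a') = 27
'Z': A..Z range, ord('Z') − ord('A') = 25
'g': a..z range, 26 + ord('g') − ord('a') = 32
'1': 0..9 range, 52 + ord('1') − ord('0') = 53
'A': A..Z range, ord('A') − ord('A') = 0

Answer: 27 25 32 53 0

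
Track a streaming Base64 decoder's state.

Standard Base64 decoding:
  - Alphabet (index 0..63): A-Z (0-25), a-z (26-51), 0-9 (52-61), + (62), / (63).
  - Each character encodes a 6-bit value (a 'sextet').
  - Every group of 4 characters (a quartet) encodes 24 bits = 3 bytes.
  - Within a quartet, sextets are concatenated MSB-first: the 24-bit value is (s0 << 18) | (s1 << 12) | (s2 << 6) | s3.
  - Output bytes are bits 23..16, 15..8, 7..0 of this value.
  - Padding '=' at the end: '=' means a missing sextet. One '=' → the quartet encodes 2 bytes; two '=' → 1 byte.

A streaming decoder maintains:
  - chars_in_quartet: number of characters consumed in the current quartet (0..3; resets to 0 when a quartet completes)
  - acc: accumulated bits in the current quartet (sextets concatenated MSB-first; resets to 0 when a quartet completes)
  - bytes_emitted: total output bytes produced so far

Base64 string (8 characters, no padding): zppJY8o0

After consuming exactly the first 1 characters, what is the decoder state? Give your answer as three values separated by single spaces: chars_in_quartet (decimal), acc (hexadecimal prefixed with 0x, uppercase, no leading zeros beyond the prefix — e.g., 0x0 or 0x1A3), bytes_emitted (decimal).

Answer: 1 0x33 0

Derivation:
After char 0 ('z'=51): chars_in_quartet=1 acc=0x33 bytes_emitted=0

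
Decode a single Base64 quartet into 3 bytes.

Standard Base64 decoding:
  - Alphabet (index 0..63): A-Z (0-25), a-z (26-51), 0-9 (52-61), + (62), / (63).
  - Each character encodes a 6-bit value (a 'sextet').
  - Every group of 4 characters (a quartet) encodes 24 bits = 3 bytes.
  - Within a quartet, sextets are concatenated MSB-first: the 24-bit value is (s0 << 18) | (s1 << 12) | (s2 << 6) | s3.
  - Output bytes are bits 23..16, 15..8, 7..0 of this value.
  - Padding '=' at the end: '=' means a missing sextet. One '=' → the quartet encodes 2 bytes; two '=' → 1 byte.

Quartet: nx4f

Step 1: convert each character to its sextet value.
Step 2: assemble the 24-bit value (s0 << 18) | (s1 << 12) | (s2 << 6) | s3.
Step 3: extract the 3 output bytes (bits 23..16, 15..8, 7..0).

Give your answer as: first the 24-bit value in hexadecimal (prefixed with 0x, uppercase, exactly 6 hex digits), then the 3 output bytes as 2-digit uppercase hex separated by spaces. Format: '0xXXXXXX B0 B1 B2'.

Answer: 0x9F1E1F 9F 1E 1F

Derivation:
Sextets: n=39, x=49, 4=56, f=31
24-bit: (39<<18) | (49<<12) | (56<<6) | 31
      = 0x9C0000 | 0x031000 | 0x000E00 | 0x00001F
      = 0x9F1E1F
Bytes: (v>>16)&0xFF=9F, (v>>8)&0xFF=1E, v&0xFF=1F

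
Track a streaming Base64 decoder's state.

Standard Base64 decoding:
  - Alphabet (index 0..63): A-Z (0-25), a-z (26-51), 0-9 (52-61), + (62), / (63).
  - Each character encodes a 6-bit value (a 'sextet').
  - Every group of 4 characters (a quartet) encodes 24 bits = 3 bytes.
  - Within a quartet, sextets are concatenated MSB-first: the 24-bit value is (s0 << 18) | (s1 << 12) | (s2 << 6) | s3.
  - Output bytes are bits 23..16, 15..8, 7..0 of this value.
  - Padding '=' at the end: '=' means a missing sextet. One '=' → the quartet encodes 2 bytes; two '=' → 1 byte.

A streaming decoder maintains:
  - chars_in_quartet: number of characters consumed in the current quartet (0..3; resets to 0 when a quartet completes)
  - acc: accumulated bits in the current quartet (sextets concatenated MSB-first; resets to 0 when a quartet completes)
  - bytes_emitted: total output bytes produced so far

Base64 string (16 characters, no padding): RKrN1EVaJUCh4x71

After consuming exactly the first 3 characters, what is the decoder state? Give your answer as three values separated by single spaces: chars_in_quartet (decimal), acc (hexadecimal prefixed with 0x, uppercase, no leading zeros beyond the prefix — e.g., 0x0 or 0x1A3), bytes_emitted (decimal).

After char 0 ('R'=17): chars_in_quartet=1 acc=0x11 bytes_emitted=0
After char 1 ('K'=10): chars_in_quartet=2 acc=0x44A bytes_emitted=0
After char 2 ('r'=43): chars_in_quartet=3 acc=0x112AB bytes_emitted=0

Answer: 3 0x112AB 0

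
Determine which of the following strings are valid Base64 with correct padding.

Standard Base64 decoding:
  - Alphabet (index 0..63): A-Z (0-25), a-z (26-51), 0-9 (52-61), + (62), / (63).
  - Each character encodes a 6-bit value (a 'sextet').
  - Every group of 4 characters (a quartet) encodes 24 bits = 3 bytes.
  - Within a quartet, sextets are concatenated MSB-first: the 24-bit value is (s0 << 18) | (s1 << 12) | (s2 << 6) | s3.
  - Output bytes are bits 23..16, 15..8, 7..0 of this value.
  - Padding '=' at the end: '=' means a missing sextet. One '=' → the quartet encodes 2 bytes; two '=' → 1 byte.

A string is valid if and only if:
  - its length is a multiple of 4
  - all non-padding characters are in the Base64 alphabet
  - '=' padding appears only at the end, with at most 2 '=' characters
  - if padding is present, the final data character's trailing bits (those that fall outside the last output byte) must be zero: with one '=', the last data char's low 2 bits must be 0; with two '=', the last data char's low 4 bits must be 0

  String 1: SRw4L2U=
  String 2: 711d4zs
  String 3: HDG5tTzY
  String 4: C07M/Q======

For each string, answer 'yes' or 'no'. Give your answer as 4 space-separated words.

String 1: 'SRw4L2U=' → valid
String 2: '711d4zs' → invalid (len=7 not mult of 4)
String 3: 'HDG5tTzY' → valid
String 4: 'C07M/Q======' → invalid (6 pad chars (max 2))

Answer: yes no yes no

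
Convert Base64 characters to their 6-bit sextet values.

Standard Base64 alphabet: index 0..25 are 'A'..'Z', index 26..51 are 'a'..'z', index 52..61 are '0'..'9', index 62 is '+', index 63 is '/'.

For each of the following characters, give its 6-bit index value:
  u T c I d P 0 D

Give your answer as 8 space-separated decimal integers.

Answer: 46 19 28 8 29 15 52 3

Derivation:
'u': a..z range, 26 + ord('u') − ord('a') = 46
'T': A..Z range, ord('T') − ord('A') = 19
'c': a..z range, 26 + ord('c') − ord('a') = 28
'I': A..Z range, ord('I') − ord('A') = 8
'd': a..z range, 26 + ord('d') − ord('a') = 29
'P': A..Z range, ord('P') − ord('A') = 15
'0': 0..9 range, 52 + ord('0') − ord('0') = 52
'D': A..Z range, ord('D') − ord('A') = 3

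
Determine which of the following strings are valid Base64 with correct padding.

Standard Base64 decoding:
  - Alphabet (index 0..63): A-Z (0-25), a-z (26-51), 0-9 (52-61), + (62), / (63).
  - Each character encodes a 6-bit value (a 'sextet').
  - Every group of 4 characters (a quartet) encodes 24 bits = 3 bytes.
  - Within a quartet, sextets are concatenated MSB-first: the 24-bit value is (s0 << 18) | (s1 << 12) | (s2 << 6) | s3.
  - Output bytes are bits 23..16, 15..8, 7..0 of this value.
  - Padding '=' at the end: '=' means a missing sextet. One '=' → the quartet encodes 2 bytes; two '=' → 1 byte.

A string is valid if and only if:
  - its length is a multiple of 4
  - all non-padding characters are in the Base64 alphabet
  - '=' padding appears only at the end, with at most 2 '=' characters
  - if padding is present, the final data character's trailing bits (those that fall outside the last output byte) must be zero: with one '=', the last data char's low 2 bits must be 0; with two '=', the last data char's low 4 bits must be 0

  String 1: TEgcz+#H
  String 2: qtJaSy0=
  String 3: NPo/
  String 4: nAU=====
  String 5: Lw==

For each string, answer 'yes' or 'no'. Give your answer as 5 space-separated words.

String 1: 'TEgcz+#H' → invalid (bad char(s): ['#'])
String 2: 'qtJaSy0=' → valid
String 3: 'NPo/' → valid
String 4: 'nAU=====' → invalid (5 pad chars (max 2))
String 5: 'Lw==' → valid

Answer: no yes yes no yes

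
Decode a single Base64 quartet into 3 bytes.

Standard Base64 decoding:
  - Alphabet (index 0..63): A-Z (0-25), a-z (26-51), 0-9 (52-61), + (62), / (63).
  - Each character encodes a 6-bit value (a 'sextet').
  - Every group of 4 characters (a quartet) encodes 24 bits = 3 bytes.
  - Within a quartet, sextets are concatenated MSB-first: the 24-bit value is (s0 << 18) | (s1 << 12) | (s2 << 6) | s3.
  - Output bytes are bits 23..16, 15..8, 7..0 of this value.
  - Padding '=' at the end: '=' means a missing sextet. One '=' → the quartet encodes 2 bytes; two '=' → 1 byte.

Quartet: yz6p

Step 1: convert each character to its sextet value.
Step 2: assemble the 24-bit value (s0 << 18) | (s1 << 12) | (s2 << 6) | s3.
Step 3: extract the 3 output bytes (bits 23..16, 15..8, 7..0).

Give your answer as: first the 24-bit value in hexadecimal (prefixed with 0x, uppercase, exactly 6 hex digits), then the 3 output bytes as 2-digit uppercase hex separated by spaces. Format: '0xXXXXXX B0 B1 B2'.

Sextets: y=50, z=51, 6=58, p=41
24-bit: (50<<18) | (51<<12) | (58<<6) | 41
      = 0xC80000 | 0x033000 | 0x000E80 | 0x000029
      = 0xCB3EA9
Bytes: (v>>16)&0xFF=CB, (v>>8)&0xFF=3E, v&0xFF=A9

Answer: 0xCB3EA9 CB 3E A9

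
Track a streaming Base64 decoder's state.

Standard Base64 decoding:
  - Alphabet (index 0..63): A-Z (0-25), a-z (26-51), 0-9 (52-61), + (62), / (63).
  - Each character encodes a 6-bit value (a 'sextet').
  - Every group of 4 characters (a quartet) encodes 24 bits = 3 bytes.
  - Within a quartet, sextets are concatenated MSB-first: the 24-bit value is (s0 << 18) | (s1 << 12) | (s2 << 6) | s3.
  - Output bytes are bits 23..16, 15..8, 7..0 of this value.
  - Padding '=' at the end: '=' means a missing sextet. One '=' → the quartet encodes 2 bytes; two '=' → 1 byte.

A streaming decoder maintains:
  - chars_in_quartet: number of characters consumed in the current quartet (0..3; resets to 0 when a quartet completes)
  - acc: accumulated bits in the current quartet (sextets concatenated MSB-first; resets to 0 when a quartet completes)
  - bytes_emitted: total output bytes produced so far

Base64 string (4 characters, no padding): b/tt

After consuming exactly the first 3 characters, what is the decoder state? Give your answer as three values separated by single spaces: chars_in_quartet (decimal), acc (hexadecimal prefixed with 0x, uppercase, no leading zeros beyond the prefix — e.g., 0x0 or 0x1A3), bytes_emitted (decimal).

After char 0 ('b'=27): chars_in_quartet=1 acc=0x1B bytes_emitted=0
After char 1 ('/'=63): chars_in_quartet=2 acc=0x6FF bytes_emitted=0
After char 2 ('t'=45): chars_in_quartet=3 acc=0x1BFED bytes_emitted=0

Answer: 3 0x1BFED 0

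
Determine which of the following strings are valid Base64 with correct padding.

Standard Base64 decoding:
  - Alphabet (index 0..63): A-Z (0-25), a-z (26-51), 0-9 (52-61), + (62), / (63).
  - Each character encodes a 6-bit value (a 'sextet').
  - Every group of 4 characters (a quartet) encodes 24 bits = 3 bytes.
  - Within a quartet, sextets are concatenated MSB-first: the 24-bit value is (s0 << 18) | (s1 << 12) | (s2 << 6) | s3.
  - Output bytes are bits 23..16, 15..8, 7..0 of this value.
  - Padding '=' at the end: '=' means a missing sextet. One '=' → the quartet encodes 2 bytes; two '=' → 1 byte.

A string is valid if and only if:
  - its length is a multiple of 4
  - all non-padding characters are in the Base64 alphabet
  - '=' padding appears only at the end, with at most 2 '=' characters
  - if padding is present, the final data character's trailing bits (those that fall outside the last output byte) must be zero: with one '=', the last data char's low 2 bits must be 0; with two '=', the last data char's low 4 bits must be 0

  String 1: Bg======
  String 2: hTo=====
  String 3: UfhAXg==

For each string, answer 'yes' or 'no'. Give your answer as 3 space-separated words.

Answer: no no yes

Derivation:
String 1: 'Bg======' → invalid (6 pad chars (max 2))
String 2: 'hTo=====' → invalid (5 pad chars (max 2))
String 3: 'UfhAXg==' → valid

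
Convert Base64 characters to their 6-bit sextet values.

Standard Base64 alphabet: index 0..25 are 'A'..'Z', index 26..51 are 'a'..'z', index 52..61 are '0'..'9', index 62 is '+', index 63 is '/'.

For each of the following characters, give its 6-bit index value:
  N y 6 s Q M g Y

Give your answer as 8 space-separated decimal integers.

Answer: 13 50 58 44 16 12 32 24

Derivation:
'N': A..Z range, ord('N') − ord('A') = 13
'y': a..z range, 26 + ord('y') − ord('a') = 50
'6': 0..9 range, 52 + ord('6') − ord('0') = 58
's': a..z range, 26 + ord('s') − ord('a') = 44
'Q': A..Z range, ord('Q') − ord('A') = 16
'M': A..Z range, ord('M') − ord('A') = 12
'g': a..z range, 26 + ord('g') − ord('a') = 32
'Y': A..Z range, ord('Y') − ord('A') = 24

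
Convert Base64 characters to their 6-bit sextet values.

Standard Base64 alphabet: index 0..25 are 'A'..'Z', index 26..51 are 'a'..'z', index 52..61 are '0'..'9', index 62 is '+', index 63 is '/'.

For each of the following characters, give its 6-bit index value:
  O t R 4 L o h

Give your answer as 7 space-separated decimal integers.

Answer: 14 45 17 56 11 40 33

Derivation:
'O': A..Z range, ord('O') − ord('A') = 14
't': a..z range, 26 + ord('t') − ord('a') = 45
'R': A..Z range, ord('R') − ord('A') = 17
'4': 0..9 range, 52 + ord('4') − ord('0') = 56
'L': A..Z range, ord('L') − ord('A') = 11
'o': a..z range, 26 + ord('o') − ord('a') = 40
'h': a..z range, 26 + ord('h') − ord('a') = 33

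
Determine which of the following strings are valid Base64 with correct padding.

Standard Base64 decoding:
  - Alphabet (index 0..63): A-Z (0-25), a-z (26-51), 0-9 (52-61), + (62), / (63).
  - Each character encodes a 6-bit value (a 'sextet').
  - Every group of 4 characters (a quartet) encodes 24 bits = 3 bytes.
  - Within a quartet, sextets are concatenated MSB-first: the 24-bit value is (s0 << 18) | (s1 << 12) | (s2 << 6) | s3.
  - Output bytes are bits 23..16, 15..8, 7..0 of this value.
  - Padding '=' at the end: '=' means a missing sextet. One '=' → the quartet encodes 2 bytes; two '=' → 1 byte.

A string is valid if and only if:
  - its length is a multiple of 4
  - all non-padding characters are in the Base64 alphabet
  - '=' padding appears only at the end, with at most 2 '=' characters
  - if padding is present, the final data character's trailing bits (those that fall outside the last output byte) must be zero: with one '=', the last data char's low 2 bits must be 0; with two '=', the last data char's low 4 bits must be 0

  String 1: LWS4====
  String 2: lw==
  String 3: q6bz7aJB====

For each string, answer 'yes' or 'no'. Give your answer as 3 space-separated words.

Answer: no yes no

Derivation:
String 1: 'LWS4====' → invalid (4 pad chars (max 2))
String 2: 'lw==' → valid
String 3: 'q6bz7aJB====' → invalid (4 pad chars (max 2))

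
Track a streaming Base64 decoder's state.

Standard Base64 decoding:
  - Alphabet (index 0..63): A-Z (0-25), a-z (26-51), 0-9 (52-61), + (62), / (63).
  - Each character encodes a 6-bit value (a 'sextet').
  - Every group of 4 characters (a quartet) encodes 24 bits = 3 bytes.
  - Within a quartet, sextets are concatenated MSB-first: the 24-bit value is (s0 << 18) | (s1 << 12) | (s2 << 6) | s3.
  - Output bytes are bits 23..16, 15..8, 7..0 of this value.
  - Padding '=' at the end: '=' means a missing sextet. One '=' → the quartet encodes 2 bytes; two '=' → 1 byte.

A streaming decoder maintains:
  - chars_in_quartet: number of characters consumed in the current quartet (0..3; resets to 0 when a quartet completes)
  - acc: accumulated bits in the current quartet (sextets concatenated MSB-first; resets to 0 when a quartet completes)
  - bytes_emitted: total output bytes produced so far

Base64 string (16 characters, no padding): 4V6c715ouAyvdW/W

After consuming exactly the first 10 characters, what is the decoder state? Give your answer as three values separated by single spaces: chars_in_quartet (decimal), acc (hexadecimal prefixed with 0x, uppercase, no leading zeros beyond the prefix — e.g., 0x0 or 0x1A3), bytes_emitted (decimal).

After char 0 ('4'=56): chars_in_quartet=1 acc=0x38 bytes_emitted=0
After char 1 ('V'=21): chars_in_quartet=2 acc=0xE15 bytes_emitted=0
After char 2 ('6'=58): chars_in_quartet=3 acc=0x3857A bytes_emitted=0
After char 3 ('c'=28): chars_in_quartet=4 acc=0xE15E9C -> emit E1 5E 9C, reset; bytes_emitted=3
After char 4 ('7'=59): chars_in_quartet=1 acc=0x3B bytes_emitted=3
After char 5 ('1'=53): chars_in_quartet=2 acc=0xEF5 bytes_emitted=3
After char 6 ('5'=57): chars_in_quartet=3 acc=0x3BD79 bytes_emitted=3
After char 7 ('o'=40): chars_in_quartet=4 acc=0xEF5E68 -> emit EF 5E 68, reset; bytes_emitted=6
After char 8 ('u'=46): chars_in_quartet=1 acc=0x2E bytes_emitted=6
After char 9 ('A'=0): chars_in_quartet=2 acc=0xB80 bytes_emitted=6

Answer: 2 0xB80 6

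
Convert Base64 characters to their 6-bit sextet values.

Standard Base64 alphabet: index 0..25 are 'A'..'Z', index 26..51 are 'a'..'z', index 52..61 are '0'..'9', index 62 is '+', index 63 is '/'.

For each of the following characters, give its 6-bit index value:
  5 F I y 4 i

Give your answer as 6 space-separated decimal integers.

Answer: 57 5 8 50 56 34

Derivation:
'5': 0..9 range, 52 + ord('5') − ord('0') = 57
'F': A..Z range, ord('F') − ord('A') = 5
'I': A..Z range, ord('I') − ord('A') = 8
'y': a..z range, 26 + ord('y') − ord('a') = 50
'4': 0..9 range, 52 + ord('4') − ord('0') = 56
'i': a..z range, 26 + ord('i') − ord('a') = 34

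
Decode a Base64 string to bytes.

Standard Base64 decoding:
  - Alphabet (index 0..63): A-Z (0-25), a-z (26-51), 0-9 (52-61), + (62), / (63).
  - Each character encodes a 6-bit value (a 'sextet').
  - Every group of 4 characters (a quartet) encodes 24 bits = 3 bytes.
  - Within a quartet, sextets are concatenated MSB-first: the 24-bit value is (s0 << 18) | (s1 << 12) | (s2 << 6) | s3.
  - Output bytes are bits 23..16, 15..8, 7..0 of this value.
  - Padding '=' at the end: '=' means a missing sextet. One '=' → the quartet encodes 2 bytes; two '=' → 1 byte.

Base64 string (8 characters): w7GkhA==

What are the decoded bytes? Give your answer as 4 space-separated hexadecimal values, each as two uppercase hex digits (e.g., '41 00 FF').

Answer: C3 B1 A4 84

Derivation:
After char 0 ('w'=48): chars_in_quartet=1 acc=0x30 bytes_emitted=0
After char 1 ('7'=59): chars_in_quartet=2 acc=0xC3B bytes_emitted=0
After char 2 ('G'=6): chars_in_quartet=3 acc=0x30EC6 bytes_emitted=0
After char 3 ('k'=36): chars_in_quartet=4 acc=0xC3B1A4 -> emit C3 B1 A4, reset; bytes_emitted=3
After char 4 ('h'=33): chars_in_quartet=1 acc=0x21 bytes_emitted=3
After char 5 ('A'=0): chars_in_quartet=2 acc=0x840 bytes_emitted=3
Padding '==': partial quartet acc=0x840 -> emit 84; bytes_emitted=4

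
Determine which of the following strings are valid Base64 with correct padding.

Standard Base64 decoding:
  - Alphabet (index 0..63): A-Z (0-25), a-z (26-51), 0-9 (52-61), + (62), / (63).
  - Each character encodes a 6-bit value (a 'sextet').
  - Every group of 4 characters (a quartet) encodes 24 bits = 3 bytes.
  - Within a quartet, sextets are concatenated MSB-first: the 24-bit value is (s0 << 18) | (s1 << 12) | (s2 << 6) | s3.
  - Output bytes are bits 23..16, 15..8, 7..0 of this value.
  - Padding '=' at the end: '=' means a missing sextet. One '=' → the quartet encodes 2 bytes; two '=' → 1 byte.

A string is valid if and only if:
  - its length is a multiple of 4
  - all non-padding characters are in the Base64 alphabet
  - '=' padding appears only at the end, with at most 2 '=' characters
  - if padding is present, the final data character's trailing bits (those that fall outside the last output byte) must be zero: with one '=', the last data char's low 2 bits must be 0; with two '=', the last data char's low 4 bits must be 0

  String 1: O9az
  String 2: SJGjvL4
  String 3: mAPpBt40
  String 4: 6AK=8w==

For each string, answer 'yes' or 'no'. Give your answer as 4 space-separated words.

String 1: 'O9az' → valid
String 2: 'SJGjvL4' → invalid (len=7 not mult of 4)
String 3: 'mAPpBt40' → valid
String 4: '6AK=8w==' → invalid (bad char(s): ['=']; '=' in middle)

Answer: yes no yes no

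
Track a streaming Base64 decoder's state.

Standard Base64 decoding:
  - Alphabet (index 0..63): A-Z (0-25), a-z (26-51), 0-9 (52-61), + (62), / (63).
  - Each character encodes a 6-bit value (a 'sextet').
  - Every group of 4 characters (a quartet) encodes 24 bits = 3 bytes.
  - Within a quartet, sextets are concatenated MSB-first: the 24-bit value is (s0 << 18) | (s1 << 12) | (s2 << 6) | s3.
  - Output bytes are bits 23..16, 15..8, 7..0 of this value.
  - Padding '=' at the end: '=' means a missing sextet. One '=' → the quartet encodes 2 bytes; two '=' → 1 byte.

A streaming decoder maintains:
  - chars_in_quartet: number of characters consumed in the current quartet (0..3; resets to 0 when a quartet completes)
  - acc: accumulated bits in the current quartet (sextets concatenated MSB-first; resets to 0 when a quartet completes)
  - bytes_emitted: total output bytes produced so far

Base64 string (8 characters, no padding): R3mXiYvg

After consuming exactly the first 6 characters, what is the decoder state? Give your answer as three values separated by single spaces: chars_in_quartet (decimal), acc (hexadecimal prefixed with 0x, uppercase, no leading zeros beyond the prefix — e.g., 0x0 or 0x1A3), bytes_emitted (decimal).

Answer: 2 0x898 3

Derivation:
After char 0 ('R'=17): chars_in_quartet=1 acc=0x11 bytes_emitted=0
After char 1 ('3'=55): chars_in_quartet=2 acc=0x477 bytes_emitted=0
After char 2 ('m'=38): chars_in_quartet=3 acc=0x11DE6 bytes_emitted=0
After char 3 ('X'=23): chars_in_quartet=4 acc=0x477997 -> emit 47 79 97, reset; bytes_emitted=3
After char 4 ('i'=34): chars_in_quartet=1 acc=0x22 bytes_emitted=3
After char 5 ('Y'=24): chars_in_quartet=2 acc=0x898 bytes_emitted=3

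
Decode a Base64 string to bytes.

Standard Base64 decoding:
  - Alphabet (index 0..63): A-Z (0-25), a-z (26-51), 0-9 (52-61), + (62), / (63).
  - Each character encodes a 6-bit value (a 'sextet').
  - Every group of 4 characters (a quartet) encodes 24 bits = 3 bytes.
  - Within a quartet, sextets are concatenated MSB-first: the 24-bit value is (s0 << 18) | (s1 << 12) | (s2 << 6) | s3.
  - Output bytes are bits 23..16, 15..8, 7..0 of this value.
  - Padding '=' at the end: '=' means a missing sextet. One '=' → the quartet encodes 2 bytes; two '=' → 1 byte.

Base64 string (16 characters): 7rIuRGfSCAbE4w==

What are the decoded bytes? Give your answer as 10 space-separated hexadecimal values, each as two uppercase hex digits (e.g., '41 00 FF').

Answer: EE B2 2E 44 67 D2 08 06 C4 E3

Derivation:
After char 0 ('7'=59): chars_in_quartet=1 acc=0x3B bytes_emitted=0
After char 1 ('r'=43): chars_in_quartet=2 acc=0xEEB bytes_emitted=0
After char 2 ('I'=8): chars_in_quartet=3 acc=0x3BAC8 bytes_emitted=0
After char 3 ('u'=46): chars_in_quartet=4 acc=0xEEB22E -> emit EE B2 2E, reset; bytes_emitted=3
After char 4 ('R'=17): chars_in_quartet=1 acc=0x11 bytes_emitted=3
After char 5 ('G'=6): chars_in_quartet=2 acc=0x446 bytes_emitted=3
After char 6 ('f'=31): chars_in_quartet=3 acc=0x1119F bytes_emitted=3
After char 7 ('S'=18): chars_in_quartet=4 acc=0x4467D2 -> emit 44 67 D2, reset; bytes_emitted=6
After char 8 ('C'=2): chars_in_quartet=1 acc=0x2 bytes_emitted=6
After char 9 ('A'=0): chars_in_quartet=2 acc=0x80 bytes_emitted=6
After char 10 ('b'=27): chars_in_quartet=3 acc=0x201B bytes_emitted=6
After char 11 ('E'=4): chars_in_quartet=4 acc=0x806C4 -> emit 08 06 C4, reset; bytes_emitted=9
After char 12 ('4'=56): chars_in_quartet=1 acc=0x38 bytes_emitted=9
After char 13 ('w'=48): chars_in_quartet=2 acc=0xE30 bytes_emitted=9
Padding '==': partial quartet acc=0xE30 -> emit E3; bytes_emitted=10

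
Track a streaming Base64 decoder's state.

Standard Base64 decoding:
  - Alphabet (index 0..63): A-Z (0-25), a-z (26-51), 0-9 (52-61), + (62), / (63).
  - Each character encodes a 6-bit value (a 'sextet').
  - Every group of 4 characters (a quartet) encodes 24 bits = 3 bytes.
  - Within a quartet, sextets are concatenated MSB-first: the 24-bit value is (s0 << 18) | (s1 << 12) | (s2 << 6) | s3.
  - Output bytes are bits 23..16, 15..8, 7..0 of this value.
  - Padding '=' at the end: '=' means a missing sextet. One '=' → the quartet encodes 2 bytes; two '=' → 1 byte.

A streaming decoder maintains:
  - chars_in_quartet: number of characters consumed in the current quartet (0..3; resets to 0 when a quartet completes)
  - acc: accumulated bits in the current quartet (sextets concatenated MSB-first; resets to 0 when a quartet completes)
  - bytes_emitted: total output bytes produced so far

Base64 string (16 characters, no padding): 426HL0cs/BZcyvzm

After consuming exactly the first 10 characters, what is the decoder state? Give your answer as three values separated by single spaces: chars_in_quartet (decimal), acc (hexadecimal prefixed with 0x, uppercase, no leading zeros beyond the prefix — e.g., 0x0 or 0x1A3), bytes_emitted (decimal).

Answer: 2 0xFC1 6

Derivation:
After char 0 ('4'=56): chars_in_quartet=1 acc=0x38 bytes_emitted=0
After char 1 ('2'=54): chars_in_quartet=2 acc=0xE36 bytes_emitted=0
After char 2 ('6'=58): chars_in_quartet=3 acc=0x38DBA bytes_emitted=0
After char 3 ('H'=7): chars_in_quartet=4 acc=0xE36E87 -> emit E3 6E 87, reset; bytes_emitted=3
After char 4 ('L'=11): chars_in_quartet=1 acc=0xB bytes_emitted=3
After char 5 ('0'=52): chars_in_quartet=2 acc=0x2F4 bytes_emitted=3
After char 6 ('c'=28): chars_in_quartet=3 acc=0xBD1C bytes_emitted=3
After char 7 ('s'=44): chars_in_quartet=4 acc=0x2F472C -> emit 2F 47 2C, reset; bytes_emitted=6
After char 8 ('/'=63): chars_in_quartet=1 acc=0x3F bytes_emitted=6
After char 9 ('B'=1): chars_in_quartet=2 acc=0xFC1 bytes_emitted=6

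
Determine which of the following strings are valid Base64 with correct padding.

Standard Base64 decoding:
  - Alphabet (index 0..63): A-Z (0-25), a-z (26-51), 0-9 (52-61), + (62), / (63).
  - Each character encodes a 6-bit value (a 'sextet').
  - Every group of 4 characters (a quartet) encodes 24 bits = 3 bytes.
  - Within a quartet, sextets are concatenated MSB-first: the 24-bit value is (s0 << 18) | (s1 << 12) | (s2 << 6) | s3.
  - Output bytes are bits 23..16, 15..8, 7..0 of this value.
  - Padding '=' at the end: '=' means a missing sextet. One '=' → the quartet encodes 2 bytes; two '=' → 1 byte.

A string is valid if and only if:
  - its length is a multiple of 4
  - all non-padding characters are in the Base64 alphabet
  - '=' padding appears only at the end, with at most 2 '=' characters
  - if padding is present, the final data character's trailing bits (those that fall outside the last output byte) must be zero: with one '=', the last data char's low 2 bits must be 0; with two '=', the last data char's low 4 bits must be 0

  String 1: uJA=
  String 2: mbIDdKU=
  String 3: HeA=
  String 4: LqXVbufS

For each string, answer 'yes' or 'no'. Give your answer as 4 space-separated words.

String 1: 'uJA=' → valid
String 2: 'mbIDdKU=' → valid
String 3: 'HeA=' → valid
String 4: 'LqXVbufS' → valid

Answer: yes yes yes yes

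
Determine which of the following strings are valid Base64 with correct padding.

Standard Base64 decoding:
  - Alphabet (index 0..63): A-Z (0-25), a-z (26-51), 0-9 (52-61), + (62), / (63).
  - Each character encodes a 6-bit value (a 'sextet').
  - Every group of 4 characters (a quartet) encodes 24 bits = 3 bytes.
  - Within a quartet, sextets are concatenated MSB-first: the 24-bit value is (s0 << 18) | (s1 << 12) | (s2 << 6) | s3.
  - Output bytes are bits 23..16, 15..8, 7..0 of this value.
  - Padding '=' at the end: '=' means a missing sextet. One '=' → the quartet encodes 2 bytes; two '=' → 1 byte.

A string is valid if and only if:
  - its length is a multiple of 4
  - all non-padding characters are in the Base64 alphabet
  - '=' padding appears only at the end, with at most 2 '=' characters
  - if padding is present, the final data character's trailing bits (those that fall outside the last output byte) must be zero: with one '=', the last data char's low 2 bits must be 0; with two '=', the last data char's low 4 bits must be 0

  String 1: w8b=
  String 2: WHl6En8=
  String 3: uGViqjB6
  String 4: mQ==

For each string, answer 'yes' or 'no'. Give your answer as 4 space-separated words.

String 1: 'w8b=' → invalid (bad trailing bits)
String 2: 'WHl6En8=' → valid
String 3: 'uGViqjB6' → valid
String 4: 'mQ==' → valid

Answer: no yes yes yes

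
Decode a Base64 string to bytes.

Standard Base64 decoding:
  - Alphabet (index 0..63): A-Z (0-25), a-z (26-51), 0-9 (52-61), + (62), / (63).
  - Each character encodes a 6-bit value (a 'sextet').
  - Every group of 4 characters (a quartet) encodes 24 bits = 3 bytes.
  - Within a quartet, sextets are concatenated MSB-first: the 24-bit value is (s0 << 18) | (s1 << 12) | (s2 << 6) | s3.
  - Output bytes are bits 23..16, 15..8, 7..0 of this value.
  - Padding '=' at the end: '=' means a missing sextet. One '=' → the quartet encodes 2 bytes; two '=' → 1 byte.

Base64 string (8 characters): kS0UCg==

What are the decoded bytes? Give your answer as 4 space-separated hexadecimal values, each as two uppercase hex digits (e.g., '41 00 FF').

Answer: 91 2D 14 0A

Derivation:
After char 0 ('k'=36): chars_in_quartet=1 acc=0x24 bytes_emitted=0
After char 1 ('S'=18): chars_in_quartet=2 acc=0x912 bytes_emitted=0
After char 2 ('0'=52): chars_in_quartet=3 acc=0x244B4 bytes_emitted=0
After char 3 ('U'=20): chars_in_quartet=4 acc=0x912D14 -> emit 91 2D 14, reset; bytes_emitted=3
After char 4 ('C'=2): chars_in_quartet=1 acc=0x2 bytes_emitted=3
After char 5 ('g'=32): chars_in_quartet=2 acc=0xA0 bytes_emitted=3
Padding '==': partial quartet acc=0xA0 -> emit 0A; bytes_emitted=4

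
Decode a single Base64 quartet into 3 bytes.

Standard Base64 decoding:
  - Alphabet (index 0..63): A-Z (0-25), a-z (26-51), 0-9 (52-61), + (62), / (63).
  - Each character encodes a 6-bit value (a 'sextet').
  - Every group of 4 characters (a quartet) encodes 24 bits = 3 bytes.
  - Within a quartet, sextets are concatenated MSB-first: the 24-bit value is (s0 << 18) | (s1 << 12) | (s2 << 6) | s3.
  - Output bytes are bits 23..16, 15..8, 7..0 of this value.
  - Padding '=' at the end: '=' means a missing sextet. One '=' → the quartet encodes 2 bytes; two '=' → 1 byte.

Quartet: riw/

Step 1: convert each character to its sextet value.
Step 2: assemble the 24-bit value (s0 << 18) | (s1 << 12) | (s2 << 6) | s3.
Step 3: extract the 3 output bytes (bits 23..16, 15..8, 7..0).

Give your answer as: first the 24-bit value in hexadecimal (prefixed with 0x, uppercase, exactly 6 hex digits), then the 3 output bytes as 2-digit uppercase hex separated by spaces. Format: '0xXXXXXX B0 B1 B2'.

Answer: 0xAE2C3F AE 2C 3F

Derivation:
Sextets: r=43, i=34, w=48, /=63
24-bit: (43<<18) | (34<<12) | (48<<6) | 63
      = 0xAC0000 | 0x022000 | 0x000C00 | 0x00003F
      = 0xAE2C3F
Bytes: (v>>16)&0xFF=AE, (v>>8)&0xFF=2C, v&0xFF=3F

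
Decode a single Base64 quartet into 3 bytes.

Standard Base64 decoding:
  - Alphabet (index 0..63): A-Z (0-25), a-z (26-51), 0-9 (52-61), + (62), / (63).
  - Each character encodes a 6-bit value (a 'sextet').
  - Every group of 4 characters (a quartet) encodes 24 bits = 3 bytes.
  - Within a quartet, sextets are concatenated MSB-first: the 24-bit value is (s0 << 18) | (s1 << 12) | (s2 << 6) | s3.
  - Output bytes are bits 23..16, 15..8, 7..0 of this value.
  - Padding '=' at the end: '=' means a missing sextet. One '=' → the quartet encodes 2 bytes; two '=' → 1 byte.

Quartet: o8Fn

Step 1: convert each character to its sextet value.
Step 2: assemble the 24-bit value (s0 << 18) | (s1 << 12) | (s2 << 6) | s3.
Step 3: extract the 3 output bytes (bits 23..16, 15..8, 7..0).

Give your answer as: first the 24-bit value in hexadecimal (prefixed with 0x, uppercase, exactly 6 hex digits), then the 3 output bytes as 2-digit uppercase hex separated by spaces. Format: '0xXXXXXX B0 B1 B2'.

Answer: 0xA3C167 A3 C1 67

Derivation:
Sextets: o=40, 8=60, F=5, n=39
24-bit: (40<<18) | (60<<12) | (5<<6) | 39
      = 0xA00000 | 0x03C000 | 0x000140 | 0x000027
      = 0xA3C167
Bytes: (v>>16)&0xFF=A3, (v>>8)&0xFF=C1, v&0xFF=67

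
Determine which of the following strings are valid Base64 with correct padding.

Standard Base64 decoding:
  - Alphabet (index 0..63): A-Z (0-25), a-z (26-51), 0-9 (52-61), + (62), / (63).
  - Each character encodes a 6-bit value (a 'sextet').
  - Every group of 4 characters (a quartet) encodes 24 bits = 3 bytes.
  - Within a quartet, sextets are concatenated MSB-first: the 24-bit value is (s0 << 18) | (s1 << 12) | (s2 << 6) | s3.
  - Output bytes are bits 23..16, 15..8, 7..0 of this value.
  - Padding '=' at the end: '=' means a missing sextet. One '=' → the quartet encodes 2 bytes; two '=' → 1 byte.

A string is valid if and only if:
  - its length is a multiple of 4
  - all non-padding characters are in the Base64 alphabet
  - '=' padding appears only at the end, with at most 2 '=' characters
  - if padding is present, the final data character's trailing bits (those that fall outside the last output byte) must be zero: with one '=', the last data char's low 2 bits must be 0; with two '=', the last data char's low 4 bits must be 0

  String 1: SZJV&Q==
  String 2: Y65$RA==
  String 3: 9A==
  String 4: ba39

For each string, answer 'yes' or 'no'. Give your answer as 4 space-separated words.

String 1: 'SZJV&Q==' → invalid (bad char(s): ['&'])
String 2: 'Y65$RA==' → invalid (bad char(s): ['$'])
String 3: '9A==' → valid
String 4: 'ba39' → valid

Answer: no no yes yes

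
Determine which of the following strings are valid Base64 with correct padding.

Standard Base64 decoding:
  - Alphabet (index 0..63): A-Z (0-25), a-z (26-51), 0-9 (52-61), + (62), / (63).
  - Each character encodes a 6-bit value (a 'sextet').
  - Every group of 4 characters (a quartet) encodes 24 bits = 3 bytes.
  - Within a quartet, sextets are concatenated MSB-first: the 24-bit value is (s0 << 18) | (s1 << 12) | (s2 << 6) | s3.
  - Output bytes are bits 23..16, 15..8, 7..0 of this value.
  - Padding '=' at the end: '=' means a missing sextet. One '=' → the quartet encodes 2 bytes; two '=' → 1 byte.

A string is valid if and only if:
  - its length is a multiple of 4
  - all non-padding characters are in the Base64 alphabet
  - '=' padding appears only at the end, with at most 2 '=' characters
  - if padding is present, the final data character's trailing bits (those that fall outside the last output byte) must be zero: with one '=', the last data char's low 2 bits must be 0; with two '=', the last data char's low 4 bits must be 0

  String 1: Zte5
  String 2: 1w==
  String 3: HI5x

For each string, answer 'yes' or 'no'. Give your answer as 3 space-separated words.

Answer: yes yes yes

Derivation:
String 1: 'Zte5' → valid
String 2: '1w==' → valid
String 3: 'HI5x' → valid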